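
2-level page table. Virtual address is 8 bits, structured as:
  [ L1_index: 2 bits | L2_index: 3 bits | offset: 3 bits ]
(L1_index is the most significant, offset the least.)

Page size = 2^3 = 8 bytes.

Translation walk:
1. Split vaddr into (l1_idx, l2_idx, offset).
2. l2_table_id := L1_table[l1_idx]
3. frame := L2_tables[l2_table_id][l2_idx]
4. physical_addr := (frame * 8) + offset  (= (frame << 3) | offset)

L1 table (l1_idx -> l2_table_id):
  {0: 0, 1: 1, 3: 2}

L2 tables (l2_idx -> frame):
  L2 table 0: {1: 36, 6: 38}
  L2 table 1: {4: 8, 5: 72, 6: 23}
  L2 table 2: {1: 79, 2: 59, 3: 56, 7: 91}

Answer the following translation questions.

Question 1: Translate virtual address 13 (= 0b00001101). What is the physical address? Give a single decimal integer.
Answer: 293

Derivation:
vaddr = 13 = 0b00001101
Split: l1_idx=0, l2_idx=1, offset=5
L1[0] = 0
L2[0][1] = 36
paddr = 36 * 8 + 5 = 293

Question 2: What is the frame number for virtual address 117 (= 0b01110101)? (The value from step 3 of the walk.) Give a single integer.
vaddr = 117: l1_idx=1, l2_idx=6
L1[1] = 1; L2[1][6] = 23

Answer: 23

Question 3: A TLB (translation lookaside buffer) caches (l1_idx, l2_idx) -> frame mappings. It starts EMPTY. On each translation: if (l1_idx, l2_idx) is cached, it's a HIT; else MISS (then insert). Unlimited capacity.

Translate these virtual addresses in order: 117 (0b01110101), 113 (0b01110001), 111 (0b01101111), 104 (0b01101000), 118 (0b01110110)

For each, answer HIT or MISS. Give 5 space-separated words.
vaddr=117: (1,6) not in TLB -> MISS, insert
vaddr=113: (1,6) in TLB -> HIT
vaddr=111: (1,5) not in TLB -> MISS, insert
vaddr=104: (1,5) in TLB -> HIT
vaddr=118: (1,6) in TLB -> HIT

Answer: MISS HIT MISS HIT HIT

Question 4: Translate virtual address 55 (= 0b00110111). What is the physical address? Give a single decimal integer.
vaddr = 55 = 0b00110111
Split: l1_idx=0, l2_idx=6, offset=7
L1[0] = 0
L2[0][6] = 38
paddr = 38 * 8 + 7 = 311

Answer: 311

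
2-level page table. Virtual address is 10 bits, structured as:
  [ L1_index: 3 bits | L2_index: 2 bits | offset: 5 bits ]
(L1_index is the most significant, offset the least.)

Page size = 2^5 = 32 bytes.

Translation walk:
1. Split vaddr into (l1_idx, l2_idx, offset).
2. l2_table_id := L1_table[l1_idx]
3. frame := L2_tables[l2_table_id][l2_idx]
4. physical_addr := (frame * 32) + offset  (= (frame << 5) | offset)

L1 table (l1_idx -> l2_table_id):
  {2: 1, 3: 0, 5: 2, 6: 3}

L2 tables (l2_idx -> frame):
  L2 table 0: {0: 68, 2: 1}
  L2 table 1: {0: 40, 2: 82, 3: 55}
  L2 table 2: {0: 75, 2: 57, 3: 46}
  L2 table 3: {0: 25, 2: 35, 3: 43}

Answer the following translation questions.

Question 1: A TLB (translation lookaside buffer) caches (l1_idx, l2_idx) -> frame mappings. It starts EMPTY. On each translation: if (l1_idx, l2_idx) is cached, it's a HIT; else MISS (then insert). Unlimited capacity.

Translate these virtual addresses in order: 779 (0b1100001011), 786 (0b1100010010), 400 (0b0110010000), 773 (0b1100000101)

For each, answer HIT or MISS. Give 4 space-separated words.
Answer: MISS HIT MISS HIT

Derivation:
vaddr=779: (6,0) not in TLB -> MISS, insert
vaddr=786: (6,0) in TLB -> HIT
vaddr=400: (3,0) not in TLB -> MISS, insert
vaddr=773: (6,0) in TLB -> HIT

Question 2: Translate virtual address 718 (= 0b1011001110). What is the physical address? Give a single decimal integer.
vaddr = 718 = 0b1011001110
Split: l1_idx=5, l2_idx=2, offset=14
L1[5] = 2
L2[2][2] = 57
paddr = 57 * 32 + 14 = 1838

Answer: 1838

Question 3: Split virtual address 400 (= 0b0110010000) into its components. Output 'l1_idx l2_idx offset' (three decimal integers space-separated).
Answer: 3 0 16

Derivation:
vaddr = 400 = 0b0110010000
  top 3 bits -> l1_idx = 3
  next 2 bits -> l2_idx = 0
  bottom 5 bits -> offset = 16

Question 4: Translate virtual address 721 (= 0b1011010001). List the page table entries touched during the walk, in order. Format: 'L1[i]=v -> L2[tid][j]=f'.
Answer: L1[5]=2 -> L2[2][2]=57

Derivation:
vaddr = 721 = 0b1011010001
Split: l1_idx=5, l2_idx=2, offset=17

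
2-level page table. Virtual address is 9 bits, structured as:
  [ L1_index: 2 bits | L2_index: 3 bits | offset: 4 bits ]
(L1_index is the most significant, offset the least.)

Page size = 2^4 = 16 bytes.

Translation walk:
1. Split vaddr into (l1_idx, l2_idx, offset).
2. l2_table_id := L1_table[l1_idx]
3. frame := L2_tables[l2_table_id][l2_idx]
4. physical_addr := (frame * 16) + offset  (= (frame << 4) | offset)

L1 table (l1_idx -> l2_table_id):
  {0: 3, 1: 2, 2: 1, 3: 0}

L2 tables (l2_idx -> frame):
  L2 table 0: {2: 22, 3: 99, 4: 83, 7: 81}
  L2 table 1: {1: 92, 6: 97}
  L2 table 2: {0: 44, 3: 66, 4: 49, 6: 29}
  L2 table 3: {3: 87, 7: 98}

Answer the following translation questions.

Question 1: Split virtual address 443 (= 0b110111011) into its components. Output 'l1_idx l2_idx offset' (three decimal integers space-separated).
vaddr = 443 = 0b110111011
  top 2 bits -> l1_idx = 3
  next 3 bits -> l2_idx = 3
  bottom 4 bits -> offset = 11

Answer: 3 3 11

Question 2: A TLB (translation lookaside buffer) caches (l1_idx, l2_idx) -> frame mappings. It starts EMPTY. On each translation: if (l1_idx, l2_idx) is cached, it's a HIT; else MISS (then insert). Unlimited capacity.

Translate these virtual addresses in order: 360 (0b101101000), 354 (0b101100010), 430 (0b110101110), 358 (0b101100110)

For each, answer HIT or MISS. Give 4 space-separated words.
vaddr=360: (2,6) not in TLB -> MISS, insert
vaddr=354: (2,6) in TLB -> HIT
vaddr=430: (3,2) not in TLB -> MISS, insert
vaddr=358: (2,6) in TLB -> HIT

Answer: MISS HIT MISS HIT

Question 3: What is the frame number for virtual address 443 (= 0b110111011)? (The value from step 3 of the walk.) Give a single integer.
vaddr = 443: l1_idx=3, l2_idx=3
L1[3] = 0; L2[0][3] = 99

Answer: 99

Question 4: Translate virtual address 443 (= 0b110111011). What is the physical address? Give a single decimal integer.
vaddr = 443 = 0b110111011
Split: l1_idx=3, l2_idx=3, offset=11
L1[3] = 0
L2[0][3] = 99
paddr = 99 * 16 + 11 = 1595

Answer: 1595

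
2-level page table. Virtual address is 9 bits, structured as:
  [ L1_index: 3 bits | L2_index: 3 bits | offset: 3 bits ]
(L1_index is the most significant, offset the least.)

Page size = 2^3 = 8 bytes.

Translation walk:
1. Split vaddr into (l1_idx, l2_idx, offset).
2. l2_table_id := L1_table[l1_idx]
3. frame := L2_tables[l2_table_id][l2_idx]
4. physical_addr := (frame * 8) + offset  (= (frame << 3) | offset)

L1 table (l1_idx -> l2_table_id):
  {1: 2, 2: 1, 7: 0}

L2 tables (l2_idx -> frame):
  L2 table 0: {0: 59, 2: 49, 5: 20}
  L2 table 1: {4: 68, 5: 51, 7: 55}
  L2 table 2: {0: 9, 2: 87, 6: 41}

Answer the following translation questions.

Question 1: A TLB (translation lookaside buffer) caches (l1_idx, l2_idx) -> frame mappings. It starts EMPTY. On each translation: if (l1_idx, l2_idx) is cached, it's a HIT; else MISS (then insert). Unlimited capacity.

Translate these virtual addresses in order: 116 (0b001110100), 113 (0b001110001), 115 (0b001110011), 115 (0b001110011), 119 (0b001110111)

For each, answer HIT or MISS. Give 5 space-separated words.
vaddr=116: (1,6) not in TLB -> MISS, insert
vaddr=113: (1,6) in TLB -> HIT
vaddr=115: (1,6) in TLB -> HIT
vaddr=115: (1,6) in TLB -> HIT
vaddr=119: (1,6) in TLB -> HIT

Answer: MISS HIT HIT HIT HIT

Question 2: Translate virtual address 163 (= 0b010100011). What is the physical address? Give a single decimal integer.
Answer: 547

Derivation:
vaddr = 163 = 0b010100011
Split: l1_idx=2, l2_idx=4, offset=3
L1[2] = 1
L2[1][4] = 68
paddr = 68 * 8 + 3 = 547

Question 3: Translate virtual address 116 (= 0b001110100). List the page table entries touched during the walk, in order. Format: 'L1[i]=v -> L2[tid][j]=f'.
vaddr = 116 = 0b001110100
Split: l1_idx=1, l2_idx=6, offset=4

Answer: L1[1]=2 -> L2[2][6]=41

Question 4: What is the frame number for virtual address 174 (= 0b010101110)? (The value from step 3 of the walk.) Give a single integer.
vaddr = 174: l1_idx=2, l2_idx=5
L1[2] = 1; L2[1][5] = 51

Answer: 51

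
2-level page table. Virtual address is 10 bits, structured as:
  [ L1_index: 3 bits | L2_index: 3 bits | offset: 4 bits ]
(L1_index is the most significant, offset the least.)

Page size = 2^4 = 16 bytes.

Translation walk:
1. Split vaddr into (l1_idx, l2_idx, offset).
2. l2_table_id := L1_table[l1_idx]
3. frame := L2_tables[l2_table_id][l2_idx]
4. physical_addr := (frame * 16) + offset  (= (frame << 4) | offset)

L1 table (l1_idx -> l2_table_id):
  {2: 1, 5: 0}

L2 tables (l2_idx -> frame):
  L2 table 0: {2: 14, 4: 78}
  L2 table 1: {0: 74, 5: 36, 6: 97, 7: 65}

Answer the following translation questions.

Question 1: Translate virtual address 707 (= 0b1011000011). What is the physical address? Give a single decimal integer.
vaddr = 707 = 0b1011000011
Split: l1_idx=5, l2_idx=4, offset=3
L1[5] = 0
L2[0][4] = 78
paddr = 78 * 16 + 3 = 1251

Answer: 1251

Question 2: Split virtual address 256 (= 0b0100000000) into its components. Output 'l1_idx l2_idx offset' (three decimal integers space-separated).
vaddr = 256 = 0b0100000000
  top 3 bits -> l1_idx = 2
  next 3 bits -> l2_idx = 0
  bottom 4 bits -> offset = 0

Answer: 2 0 0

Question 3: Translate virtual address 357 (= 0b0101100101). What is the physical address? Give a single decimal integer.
Answer: 1557

Derivation:
vaddr = 357 = 0b0101100101
Split: l1_idx=2, l2_idx=6, offset=5
L1[2] = 1
L2[1][6] = 97
paddr = 97 * 16 + 5 = 1557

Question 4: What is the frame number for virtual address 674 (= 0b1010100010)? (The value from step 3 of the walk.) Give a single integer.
vaddr = 674: l1_idx=5, l2_idx=2
L1[5] = 0; L2[0][2] = 14

Answer: 14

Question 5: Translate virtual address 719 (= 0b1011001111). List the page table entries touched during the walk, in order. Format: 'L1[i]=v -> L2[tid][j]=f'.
Answer: L1[5]=0 -> L2[0][4]=78

Derivation:
vaddr = 719 = 0b1011001111
Split: l1_idx=5, l2_idx=4, offset=15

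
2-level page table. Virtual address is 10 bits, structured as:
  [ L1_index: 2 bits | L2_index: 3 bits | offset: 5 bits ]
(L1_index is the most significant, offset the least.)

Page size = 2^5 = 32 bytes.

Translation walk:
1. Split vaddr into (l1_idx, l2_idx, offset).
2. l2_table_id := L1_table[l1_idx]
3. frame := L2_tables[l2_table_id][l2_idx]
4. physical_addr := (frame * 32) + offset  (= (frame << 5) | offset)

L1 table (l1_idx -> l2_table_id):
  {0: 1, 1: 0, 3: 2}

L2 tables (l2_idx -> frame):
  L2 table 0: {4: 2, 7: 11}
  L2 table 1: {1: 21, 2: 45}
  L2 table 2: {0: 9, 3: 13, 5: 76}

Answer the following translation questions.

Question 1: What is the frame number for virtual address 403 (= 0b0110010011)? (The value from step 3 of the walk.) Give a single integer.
Answer: 2

Derivation:
vaddr = 403: l1_idx=1, l2_idx=4
L1[1] = 0; L2[0][4] = 2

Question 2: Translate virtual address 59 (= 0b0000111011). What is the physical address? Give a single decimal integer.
Answer: 699

Derivation:
vaddr = 59 = 0b0000111011
Split: l1_idx=0, l2_idx=1, offset=27
L1[0] = 1
L2[1][1] = 21
paddr = 21 * 32 + 27 = 699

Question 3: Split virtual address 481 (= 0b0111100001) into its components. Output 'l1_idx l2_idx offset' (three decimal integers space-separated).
Answer: 1 7 1

Derivation:
vaddr = 481 = 0b0111100001
  top 2 bits -> l1_idx = 1
  next 3 bits -> l2_idx = 7
  bottom 5 bits -> offset = 1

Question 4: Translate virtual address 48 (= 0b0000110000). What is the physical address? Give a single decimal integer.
vaddr = 48 = 0b0000110000
Split: l1_idx=0, l2_idx=1, offset=16
L1[0] = 1
L2[1][1] = 21
paddr = 21 * 32 + 16 = 688

Answer: 688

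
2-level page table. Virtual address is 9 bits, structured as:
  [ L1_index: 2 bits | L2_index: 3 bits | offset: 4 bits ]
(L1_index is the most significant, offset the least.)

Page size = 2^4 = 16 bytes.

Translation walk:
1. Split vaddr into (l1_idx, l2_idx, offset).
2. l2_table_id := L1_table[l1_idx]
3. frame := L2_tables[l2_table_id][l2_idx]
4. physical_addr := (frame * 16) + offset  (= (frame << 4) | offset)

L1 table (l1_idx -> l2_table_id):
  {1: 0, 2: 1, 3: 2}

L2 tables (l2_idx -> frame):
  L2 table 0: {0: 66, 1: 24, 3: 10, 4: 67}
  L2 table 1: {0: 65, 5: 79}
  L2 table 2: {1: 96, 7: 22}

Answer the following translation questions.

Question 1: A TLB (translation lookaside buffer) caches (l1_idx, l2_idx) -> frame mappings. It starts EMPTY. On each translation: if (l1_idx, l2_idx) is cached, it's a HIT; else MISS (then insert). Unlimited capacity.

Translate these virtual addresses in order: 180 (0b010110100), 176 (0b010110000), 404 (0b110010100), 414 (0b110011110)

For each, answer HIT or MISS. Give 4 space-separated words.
vaddr=180: (1,3) not in TLB -> MISS, insert
vaddr=176: (1,3) in TLB -> HIT
vaddr=404: (3,1) not in TLB -> MISS, insert
vaddr=414: (3,1) in TLB -> HIT

Answer: MISS HIT MISS HIT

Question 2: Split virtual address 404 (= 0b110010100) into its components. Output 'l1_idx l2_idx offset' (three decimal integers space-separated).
vaddr = 404 = 0b110010100
  top 2 bits -> l1_idx = 3
  next 3 bits -> l2_idx = 1
  bottom 4 bits -> offset = 4

Answer: 3 1 4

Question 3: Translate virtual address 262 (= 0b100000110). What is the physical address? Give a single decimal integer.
Answer: 1046

Derivation:
vaddr = 262 = 0b100000110
Split: l1_idx=2, l2_idx=0, offset=6
L1[2] = 1
L2[1][0] = 65
paddr = 65 * 16 + 6 = 1046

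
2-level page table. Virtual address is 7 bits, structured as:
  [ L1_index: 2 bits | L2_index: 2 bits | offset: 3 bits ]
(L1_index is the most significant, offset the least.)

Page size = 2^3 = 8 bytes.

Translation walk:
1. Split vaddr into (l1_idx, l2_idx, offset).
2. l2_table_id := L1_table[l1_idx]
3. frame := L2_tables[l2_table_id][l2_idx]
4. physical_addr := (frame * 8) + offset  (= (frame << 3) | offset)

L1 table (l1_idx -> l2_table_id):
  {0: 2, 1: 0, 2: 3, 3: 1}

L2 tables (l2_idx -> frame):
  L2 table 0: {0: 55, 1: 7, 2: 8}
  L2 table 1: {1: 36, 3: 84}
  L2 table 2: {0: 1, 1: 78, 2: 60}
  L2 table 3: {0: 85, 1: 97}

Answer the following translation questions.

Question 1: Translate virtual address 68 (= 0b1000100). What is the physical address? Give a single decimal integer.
vaddr = 68 = 0b1000100
Split: l1_idx=2, l2_idx=0, offset=4
L1[2] = 3
L2[3][0] = 85
paddr = 85 * 8 + 4 = 684

Answer: 684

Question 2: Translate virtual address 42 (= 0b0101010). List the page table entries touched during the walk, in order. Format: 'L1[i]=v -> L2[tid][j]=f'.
vaddr = 42 = 0b0101010
Split: l1_idx=1, l2_idx=1, offset=2

Answer: L1[1]=0 -> L2[0][1]=7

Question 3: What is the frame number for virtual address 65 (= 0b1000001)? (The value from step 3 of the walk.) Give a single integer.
Answer: 85

Derivation:
vaddr = 65: l1_idx=2, l2_idx=0
L1[2] = 3; L2[3][0] = 85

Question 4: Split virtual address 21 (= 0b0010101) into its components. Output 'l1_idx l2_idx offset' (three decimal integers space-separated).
Answer: 0 2 5

Derivation:
vaddr = 21 = 0b0010101
  top 2 bits -> l1_idx = 0
  next 2 bits -> l2_idx = 2
  bottom 3 bits -> offset = 5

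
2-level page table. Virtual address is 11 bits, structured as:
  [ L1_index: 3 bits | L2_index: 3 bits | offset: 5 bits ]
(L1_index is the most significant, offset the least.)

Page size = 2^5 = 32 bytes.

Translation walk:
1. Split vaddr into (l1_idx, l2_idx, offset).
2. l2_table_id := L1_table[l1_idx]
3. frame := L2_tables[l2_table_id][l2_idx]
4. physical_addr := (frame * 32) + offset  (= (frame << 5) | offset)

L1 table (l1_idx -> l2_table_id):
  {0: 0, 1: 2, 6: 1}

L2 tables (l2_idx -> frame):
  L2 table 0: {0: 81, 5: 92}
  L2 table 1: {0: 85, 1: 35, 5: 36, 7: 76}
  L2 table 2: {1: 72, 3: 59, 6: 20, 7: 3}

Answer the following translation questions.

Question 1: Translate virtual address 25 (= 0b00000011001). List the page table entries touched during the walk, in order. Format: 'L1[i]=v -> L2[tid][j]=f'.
Answer: L1[0]=0 -> L2[0][0]=81

Derivation:
vaddr = 25 = 0b00000011001
Split: l1_idx=0, l2_idx=0, offset=25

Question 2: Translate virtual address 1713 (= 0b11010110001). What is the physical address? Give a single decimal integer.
Answer: 1169

Derivation:
vaddr = 1713 = 0b11010110001
Split: l1_idx=6, l2_idx=5, offset=17
L1[6] = 1
L2[1][5] = 36
paddr = 36 * 32 + 17 = 1169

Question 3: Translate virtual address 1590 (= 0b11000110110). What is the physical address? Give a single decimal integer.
vaddr = 1590 = 0b11000110110
Split: l1_idx=6, l2_idx=1, offset=22
L1[6] = 1
L2[1][1] = 35
paddr = 35 * 32 + 22 = 1142

Answer: 1142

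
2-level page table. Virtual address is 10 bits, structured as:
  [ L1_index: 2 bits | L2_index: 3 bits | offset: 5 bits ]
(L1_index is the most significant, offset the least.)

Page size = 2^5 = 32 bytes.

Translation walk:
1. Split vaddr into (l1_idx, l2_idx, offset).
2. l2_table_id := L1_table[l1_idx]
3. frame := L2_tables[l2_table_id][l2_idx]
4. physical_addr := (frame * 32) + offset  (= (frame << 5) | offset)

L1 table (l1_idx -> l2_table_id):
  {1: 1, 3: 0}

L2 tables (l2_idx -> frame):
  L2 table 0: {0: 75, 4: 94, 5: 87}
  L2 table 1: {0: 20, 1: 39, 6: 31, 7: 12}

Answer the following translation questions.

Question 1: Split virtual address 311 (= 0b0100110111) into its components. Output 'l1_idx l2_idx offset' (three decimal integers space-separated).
vaddr = 311 = 0b0100110111
  top 2 bits -> l1_idx = 1
  next 3 bits -> l2_idx = 1
  bottom 5 bits -> offset = 23

Answer: 1 1 23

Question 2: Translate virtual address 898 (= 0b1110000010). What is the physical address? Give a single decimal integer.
Answer: 3010

Derivation:
vaddr = 898 = 0b1110000010
Split: l1_idx=3, l2_idx=4, offset=2
L1[3] = 0
L2[0][4] = 94
paddr = 94 * 32 + 2 = 3010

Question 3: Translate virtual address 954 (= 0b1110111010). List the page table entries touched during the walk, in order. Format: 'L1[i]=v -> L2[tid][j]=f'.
vaddr = 954 = 0b1110111010
Split: l1_idx=3, l2_idx=5, offset=26

Answer: L1[3]=0 -> L2[0][5]=87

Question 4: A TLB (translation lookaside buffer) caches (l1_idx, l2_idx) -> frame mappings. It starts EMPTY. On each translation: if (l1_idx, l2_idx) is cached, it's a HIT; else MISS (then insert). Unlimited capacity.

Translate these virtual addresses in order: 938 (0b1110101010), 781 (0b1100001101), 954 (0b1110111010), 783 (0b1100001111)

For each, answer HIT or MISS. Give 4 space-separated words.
vaddr=938: (3,5) not in TLB -> MISS, insert
vaddr=781: (3,0) not in TLB -> MISS, insert
vaddr=954: (3,5) in TLB -> HIT
vaddr=783: (3,0) in TLB -> HIT

Answer: MISS MISS HIT HIT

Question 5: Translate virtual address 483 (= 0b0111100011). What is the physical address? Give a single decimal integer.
vaddr = 483 = 0b0111100011
Split: l1_idx=1, l2_idx=7, offset=3
L1[1] = 1
L2[1][7] = 12
paddr = 12 * 32 + 3 = 387

Answer: 387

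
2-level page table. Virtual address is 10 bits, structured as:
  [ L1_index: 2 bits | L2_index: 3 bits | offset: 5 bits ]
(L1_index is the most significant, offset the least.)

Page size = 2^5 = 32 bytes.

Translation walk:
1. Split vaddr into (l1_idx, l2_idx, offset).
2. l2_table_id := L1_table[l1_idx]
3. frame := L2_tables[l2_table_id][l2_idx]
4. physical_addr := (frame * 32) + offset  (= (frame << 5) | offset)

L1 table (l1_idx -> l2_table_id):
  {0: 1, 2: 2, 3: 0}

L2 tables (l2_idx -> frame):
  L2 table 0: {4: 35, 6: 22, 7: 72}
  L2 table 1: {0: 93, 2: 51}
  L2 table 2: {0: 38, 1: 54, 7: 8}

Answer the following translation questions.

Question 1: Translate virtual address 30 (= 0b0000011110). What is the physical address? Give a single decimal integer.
vaddr = 30 = 0b0000011110
Split: l1_idx=0, l2_idx=0, offset=30
L1[0] = 1
L2[1][0] = 93
paddr = 93 * 32 + 30 = 3006

Answer: 3006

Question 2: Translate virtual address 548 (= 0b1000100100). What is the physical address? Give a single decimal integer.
Answer: 1732

Derivation:
vaddr = 548 = 0b1000100100
Split: l1_idx=2, l2_idx=1, offset=4
L1[2] = 2
L2[2][1] = 54
paddr = 54 * 32 + 4 = 1732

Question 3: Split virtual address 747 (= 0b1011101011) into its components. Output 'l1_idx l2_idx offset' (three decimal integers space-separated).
Answer: 2 7 11

Derivation:
vaddr = 747 = 0b1011101011
  top 2 bits -> l1_idx = 2
  next 3 bits -> l2_idx = 7
  bottom 5 bits -> offset = 11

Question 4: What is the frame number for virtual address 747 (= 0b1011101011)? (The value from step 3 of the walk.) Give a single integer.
Answer: 8

Derivation:
vaddr = 747: l1_idx=2, l2_idx=7
L1[2] = 2; L2[2][7] = 8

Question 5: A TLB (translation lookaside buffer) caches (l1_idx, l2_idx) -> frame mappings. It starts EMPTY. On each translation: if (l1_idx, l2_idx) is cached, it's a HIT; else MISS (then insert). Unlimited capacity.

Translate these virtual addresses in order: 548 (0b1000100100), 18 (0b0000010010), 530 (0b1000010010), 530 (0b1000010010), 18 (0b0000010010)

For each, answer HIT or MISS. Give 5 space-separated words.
vaddr=548: (2,1) not in TLB -> MISS, insert
vaddr=18: (0,0) not in TLB -> MISS, insert
vaddr=530: (2,0) not in TLB -> MISS, insert
vaddr=530: (2,0) in TLB -> HIT
vaddr=18: (0,0) in TLB -> HIT

Answer: MISS MISS MISS HIT HIT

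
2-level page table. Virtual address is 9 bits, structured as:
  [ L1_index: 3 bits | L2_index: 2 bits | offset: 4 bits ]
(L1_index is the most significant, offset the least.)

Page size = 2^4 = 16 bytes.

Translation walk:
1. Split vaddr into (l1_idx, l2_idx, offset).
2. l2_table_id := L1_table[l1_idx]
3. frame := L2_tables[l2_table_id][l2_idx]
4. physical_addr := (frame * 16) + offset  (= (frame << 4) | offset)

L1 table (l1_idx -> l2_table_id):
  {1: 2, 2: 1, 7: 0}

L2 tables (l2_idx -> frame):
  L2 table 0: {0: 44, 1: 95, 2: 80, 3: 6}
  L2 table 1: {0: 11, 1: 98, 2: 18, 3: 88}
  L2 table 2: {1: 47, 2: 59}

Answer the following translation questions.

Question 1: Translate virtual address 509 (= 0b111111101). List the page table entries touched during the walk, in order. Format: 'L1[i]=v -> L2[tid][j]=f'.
vaddr = 509 = 0b111111101
Split: l1_idx=7, l2_idx=3, offset=13

Answer: L1[7]=0 -> L2[0][3]=6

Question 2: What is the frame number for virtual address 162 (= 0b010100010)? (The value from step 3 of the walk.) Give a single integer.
vaddr = 162: l1_idx=2, l2_idx=2
L1[2] = 1; L2[1][2] = 18

Answer: 18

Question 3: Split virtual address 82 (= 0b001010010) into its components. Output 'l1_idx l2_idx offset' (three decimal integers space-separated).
Answer: 1 1 2

Derivation:
vaddr = 82 = 0b001010010
  top 3 bits -> l1_idx = 1
  next 2 bits -> l2_idx = 1
  bottom 4 bits -> offset = 2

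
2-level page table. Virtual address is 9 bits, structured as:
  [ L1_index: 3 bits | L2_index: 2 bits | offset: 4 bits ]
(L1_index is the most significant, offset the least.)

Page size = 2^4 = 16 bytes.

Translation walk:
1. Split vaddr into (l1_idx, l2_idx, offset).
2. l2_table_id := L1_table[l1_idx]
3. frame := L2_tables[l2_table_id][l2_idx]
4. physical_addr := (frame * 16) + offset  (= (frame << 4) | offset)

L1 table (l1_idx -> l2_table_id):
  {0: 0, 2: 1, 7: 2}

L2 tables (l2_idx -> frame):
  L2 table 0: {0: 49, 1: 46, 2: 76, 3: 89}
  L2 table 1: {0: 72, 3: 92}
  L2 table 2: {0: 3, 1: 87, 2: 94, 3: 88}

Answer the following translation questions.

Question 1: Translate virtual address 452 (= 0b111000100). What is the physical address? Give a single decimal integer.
vaddr = 452 = 0b111000100
Split: l1_idx=7, l2_idx=0, offset=4
L1[7] = 2
L2[2][0] = 3
paddr = 3 * 16 + 4 = 52

Answer: 52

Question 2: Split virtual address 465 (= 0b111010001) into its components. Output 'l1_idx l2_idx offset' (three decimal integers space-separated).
Answer: 7 1 1

Derivation:
vaddr = 465 = 0b111010001
  top 3 bits -> l1_idx = 7
  next 2 bits -> l2_idx = 1
  bottom 4 bits -> offset = 1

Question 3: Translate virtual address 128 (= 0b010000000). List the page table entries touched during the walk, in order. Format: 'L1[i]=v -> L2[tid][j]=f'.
Answer: L1[2]=1 -> L2[1][0]=72

Derivation:
vaddr = 128 = 0b010000000
Split: l1_idx=2, l2_idx=0, offset=0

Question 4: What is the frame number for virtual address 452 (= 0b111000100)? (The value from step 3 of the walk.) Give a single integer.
vaddr = 452: l1_idx=7, l2_idx=0
L1[7] = 2; L2[2][0] = 3

Answer: 3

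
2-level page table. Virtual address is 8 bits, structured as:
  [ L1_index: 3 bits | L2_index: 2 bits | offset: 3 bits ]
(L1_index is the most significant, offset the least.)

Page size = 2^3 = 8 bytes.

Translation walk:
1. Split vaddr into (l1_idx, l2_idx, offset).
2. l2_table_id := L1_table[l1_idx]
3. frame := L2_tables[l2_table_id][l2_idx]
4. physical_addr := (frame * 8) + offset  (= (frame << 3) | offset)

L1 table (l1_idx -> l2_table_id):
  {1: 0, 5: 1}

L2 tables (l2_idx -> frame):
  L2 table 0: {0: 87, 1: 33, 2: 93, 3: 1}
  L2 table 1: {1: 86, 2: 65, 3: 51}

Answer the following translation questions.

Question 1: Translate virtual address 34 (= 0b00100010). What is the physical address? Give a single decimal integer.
vaddr = 34 = 0b00100010
Split: l1_idx=1, l2_idx=0, offset=2
L1[1] = 0
L2[0][0] = 87
paddr = 87 * 8 + 2 = 698

Answer: 698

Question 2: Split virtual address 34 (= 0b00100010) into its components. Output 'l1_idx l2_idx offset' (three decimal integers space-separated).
Answer: 1 0 2

Derivation:
vaddr = 34 = 0b00100010
  top 3 bits -> l1_idx = 1
  next 2 bits -> l2_idx = 0
  bottom 3 bits -> offset = 2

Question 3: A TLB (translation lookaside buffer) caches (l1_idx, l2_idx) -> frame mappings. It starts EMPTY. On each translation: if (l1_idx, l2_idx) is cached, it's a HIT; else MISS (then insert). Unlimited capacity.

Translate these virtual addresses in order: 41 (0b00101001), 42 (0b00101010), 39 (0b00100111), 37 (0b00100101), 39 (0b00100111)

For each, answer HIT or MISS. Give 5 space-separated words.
Answer: MISS HIT MISS HIT HIT

Derivation:
vaddr=41: (1,1) not in TLB -> MISS, insert
vaddr=42: (1,1) in TLB -> HIT
vaddr=39: (1,0) not in TLB -> MISS, insert
vaddr=37: (1,0) in TLB -> HIT
vaddr=39: (1,0) in TLB -> HIT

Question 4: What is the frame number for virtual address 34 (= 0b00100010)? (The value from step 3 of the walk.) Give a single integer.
vaddr = 34: l1_idx=1, l2_idx=0
L1[1] = 0; L2[0][0] = 87

Answer: 87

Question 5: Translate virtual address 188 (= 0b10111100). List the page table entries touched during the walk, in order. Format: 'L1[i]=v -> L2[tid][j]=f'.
Answer: L1[5]=1 -> L2[1][3]=51

Derivation:
vaddr = 188 = 0b10111100
Split: l1_idx=5, l2_idx=3, offset=4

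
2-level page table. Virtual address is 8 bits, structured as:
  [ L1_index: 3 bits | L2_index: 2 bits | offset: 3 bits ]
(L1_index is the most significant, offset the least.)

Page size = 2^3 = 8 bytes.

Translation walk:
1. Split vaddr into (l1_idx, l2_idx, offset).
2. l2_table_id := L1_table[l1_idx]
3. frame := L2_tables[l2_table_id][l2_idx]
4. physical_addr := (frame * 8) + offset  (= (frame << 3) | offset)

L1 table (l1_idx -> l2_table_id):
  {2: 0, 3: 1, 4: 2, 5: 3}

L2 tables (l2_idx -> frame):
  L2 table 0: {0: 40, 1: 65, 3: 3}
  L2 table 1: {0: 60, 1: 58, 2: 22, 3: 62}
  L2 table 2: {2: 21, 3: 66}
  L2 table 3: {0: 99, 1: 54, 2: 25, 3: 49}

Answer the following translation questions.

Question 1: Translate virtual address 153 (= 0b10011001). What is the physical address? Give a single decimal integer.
vaddr = 153 = 0b10011001
Split: l1_idx=4, l2_idx=3, offset=1
L1[4] = 2
L2[2][3] = 66
paddr = 66 * 8 + 1 = 529

Answer: 529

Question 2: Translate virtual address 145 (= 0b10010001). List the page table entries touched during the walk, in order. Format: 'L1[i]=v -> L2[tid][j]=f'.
vaddr = 145 = 0b10010001
Split: l1_idx=4, l2_idx=2, offset=1

Answer: L1[4]=2 -> L2[2][2]=21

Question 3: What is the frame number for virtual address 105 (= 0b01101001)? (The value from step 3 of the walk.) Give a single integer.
vaddr = 105: l1_idx=3, l2_idx=1
L1[3] = 1; L2[1][1] = 58

Answer: 58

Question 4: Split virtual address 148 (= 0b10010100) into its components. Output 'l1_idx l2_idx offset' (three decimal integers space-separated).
vaddr = 148 = 0b10010100
  top 3 bits -> l1_idx = 4
  next 2 bits -> l2_idx = 2
  bottom 3 bits -> offset = 4

Answer: 4 2 4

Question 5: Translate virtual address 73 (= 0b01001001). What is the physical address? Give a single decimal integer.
vaddr = 73 = 0b01001001
Split: l1_idx=2, l2_idx=1, offset=1
L1[2] = 0
L2[0][1] = 65
paddr = 65 * 8 + 1 = 521

Answer: 521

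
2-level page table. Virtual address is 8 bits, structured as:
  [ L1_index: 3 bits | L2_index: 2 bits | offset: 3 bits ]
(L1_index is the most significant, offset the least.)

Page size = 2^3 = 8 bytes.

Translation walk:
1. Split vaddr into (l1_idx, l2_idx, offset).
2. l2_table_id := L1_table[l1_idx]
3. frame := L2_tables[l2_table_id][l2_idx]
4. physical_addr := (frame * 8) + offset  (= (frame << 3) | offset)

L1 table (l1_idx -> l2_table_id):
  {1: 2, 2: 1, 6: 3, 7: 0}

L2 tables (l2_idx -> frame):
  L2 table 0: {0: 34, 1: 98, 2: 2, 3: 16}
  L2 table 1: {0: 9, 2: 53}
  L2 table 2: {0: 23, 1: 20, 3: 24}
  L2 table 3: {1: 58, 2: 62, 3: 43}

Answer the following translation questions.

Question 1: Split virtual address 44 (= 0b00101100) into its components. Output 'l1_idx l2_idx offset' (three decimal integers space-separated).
Answer: 1 1 4

Derivation:
vaddr = 44 = 0b00101100
  top 3 bits -> l1_idx = 1
  next 2 bits -> l2_idx = 1
  bottom 3 bits -> offset = 4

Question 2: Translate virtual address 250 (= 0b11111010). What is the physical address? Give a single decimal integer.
Answer: 130

Derivation:
vaddr = 250 = 0b11111010
Split: l1_idx=7, l2_idx=3, offset=2
L1[7] = 0
L2[0][3] = 16
paddr = 16 * 8 + 2 = 130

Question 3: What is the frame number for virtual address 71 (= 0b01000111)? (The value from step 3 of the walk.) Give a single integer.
Answer: 9

Derivation:
vaddr = 71: l1_idx=2, l2_idx=0
L1[2] = 1; L2[1][0] = 9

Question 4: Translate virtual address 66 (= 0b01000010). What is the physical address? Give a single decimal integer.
Answer: 74

Derivation:
vaddr = 66 = 0b01000010
Split: l1_idx=2, l2_idx=0, offset=2
L1[2] = 1
L2[1][0] = 9
paddr = 9 * 8 + 2 = 74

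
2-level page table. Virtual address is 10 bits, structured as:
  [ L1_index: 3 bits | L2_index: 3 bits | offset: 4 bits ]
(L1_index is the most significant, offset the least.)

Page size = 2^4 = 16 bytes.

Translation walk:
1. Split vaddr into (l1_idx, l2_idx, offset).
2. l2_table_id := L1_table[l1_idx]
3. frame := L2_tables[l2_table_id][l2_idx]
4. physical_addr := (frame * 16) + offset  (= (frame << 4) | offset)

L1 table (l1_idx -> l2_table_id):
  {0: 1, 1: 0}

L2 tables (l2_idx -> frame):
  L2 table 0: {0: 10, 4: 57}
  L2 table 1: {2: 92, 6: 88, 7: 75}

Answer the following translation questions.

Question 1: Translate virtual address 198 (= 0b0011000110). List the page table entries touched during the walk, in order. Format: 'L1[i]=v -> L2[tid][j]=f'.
vaddr = 198 = 0b0011000110
Split: l1_idx=1, l2_idx=4, offset=6

Answer: L1[1]=0 -> L2[0][4]=57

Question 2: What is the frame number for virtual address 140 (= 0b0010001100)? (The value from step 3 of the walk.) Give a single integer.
vaddr = 140: l1_idx=1, l2_idx=0
L1[1] = 0; L2[0][0] = 10

Answer: 10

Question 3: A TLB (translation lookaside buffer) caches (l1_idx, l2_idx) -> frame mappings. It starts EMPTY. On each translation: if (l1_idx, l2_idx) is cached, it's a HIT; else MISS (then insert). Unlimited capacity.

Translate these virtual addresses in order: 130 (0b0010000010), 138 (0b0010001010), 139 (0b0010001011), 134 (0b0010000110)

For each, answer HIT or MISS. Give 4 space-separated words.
vaddr=130: (1,0) not in TLB -> MISS, insert
vaddr=138: (1,0) in TLB -> HIT
vaddr=139: (1,0) in TLB -> HIT
vaddr=134: (1,0) in TLB -> HIT

Answer: MISS HIT HIT HIT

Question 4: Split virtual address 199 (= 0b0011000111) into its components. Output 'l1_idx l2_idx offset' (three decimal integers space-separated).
vaddr = 199 = 0b0011000111
  top 3 bits -> l1_idx = 1
  next 3 bits -> l2_idx = 4
  bottom 4 bits -> offset = 7

Answer: 1 4 7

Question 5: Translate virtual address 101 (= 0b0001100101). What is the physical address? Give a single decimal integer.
vaddr = 101 = 0b0001100101
Split: l1_idx=0, l2_idx=6, offset=5
L1[0] = 1
L2[1][6] = 88
paddr = 88 * 16 + 5 = 1413

Answer: 1413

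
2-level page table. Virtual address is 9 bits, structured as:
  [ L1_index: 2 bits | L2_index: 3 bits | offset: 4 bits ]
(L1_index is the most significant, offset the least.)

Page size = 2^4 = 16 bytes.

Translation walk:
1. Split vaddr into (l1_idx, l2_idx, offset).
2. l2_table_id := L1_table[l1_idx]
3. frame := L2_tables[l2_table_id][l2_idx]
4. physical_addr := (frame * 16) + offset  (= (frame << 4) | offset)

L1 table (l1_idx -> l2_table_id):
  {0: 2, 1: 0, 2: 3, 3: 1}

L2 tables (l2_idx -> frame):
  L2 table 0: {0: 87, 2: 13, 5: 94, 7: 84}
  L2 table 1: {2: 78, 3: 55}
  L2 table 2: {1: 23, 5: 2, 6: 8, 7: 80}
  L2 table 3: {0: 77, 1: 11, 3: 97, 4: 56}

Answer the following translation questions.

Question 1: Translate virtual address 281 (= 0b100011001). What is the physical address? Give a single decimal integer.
Answer: 185

Derivation:
vaddr = 281 = 0b100011001
Split: l1_idx=2, l2_idx=1, offset=9
L1[2] = 3
L2[3][1] = 11
paddr = 11 * 16 + 9 = 185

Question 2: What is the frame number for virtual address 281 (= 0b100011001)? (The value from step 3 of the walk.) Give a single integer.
Answer: 11

Derivation:
vaddr = 281: l1_idx=2, l2_idx=1
L1[2] = 3; L2[3][1] = 11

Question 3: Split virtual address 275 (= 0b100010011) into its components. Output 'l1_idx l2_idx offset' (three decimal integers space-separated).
vaddr = 275 = 0b100010011
  top 2 bits -> l1_idx = 2
  next 3 bits -> l2_idx = 1
  bottom 4 bits -> offset = 3

Answer: 2 1 3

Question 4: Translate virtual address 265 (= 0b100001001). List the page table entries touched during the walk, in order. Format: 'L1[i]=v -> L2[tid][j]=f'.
vaddr = 265 = 0b100001001
Split: l1_idx=2, l2_idx=0, offset=9

Answer: L1[2]=3 -> L2[3][0]=77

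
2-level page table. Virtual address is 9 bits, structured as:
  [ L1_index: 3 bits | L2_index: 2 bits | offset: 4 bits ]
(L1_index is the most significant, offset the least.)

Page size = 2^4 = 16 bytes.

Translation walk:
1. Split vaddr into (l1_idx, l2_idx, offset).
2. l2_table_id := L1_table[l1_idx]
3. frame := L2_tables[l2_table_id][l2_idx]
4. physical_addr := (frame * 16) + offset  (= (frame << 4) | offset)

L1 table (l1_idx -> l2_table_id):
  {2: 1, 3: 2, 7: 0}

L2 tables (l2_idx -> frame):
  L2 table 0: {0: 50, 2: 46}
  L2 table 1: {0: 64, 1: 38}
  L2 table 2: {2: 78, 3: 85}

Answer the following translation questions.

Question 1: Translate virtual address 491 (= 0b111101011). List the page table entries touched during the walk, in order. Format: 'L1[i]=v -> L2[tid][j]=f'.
vaddr = 491 = 0b111101011
Split: l1_idx=7, l2_idx=2, offset=11

Answer: L1[7]=0 -> L2[0][2]=46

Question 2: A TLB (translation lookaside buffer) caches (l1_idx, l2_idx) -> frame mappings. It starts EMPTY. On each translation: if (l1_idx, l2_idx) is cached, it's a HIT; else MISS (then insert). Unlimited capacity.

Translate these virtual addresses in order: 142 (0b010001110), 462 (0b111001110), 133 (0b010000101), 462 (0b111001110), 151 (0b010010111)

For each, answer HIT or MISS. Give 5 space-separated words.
Answer: MISS MISS HIT HIT MISS

Derivation:
vaddr=142: (2,0) not in TLB -> MISS, insert
vaddr=462: (7,0) not in TLB -> MISS, insert
vaddr=133: (2,0) in TLB -> HIT
vaddr=462: (7,0) in TLB -> HIT
vaddr=151: (2,1) not in TLB -> MISS, insert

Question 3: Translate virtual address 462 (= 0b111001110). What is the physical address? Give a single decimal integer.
Answer: 814

Derivation:
vaddr = 462 = 0b111001110
Split: l1_idx=7, l2_idx=0, offset=14
L1[7] = 0
L2[0][0] = 50
paddr = 50 * 16 + 14 = 814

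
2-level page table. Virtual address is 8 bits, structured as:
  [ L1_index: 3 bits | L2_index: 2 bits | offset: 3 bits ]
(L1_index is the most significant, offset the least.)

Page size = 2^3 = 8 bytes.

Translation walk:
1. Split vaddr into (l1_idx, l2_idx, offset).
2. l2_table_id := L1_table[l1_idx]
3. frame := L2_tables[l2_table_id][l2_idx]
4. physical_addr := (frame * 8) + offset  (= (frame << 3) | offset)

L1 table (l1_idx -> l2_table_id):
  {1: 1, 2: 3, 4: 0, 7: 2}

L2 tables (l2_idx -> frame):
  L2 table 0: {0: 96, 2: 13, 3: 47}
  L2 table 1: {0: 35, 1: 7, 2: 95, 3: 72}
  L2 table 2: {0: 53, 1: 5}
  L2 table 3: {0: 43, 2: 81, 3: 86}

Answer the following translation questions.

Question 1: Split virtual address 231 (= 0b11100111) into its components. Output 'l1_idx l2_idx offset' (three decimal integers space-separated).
vaddr = 231 = 0b11100111
  top 3 bits -> l1_idx = 7
  next 2 bits -> l2_idx = 0
  bottom 3 bits -> offset = 7

Answer: 7 0 7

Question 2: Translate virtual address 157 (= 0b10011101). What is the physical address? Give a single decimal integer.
Answer: 381

Derivation:
vaddr = 157 = 0b10011101
Split: l1_idx=4, l2_idx=3, offset=5
L1[4] = 0
L2[0][3] = 47
paddr = 47 * 8 + 5 = 381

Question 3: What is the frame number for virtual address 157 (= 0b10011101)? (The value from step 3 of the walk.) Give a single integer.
Answer: 47

Derivation:
vaddr = 157: l1_idx=4, l2_idx=3
L1[4] = 0; L2[0][3] = 47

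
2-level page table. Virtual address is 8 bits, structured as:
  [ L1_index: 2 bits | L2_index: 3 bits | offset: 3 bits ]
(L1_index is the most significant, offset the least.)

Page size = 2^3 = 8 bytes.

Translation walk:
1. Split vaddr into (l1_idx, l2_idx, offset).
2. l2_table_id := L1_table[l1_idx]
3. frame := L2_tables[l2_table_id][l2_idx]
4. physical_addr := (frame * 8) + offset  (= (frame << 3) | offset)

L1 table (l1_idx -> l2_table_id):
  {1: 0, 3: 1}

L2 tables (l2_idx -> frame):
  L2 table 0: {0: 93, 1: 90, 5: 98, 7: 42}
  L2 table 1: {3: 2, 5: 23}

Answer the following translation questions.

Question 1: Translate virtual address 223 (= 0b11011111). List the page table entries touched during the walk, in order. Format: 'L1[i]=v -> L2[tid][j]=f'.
vaddr = 223 = 0b11011111
Split: l1_idx=3, l2_idx=3, offset=7

Answer: L1[3]=1 -> L2[1][3]=2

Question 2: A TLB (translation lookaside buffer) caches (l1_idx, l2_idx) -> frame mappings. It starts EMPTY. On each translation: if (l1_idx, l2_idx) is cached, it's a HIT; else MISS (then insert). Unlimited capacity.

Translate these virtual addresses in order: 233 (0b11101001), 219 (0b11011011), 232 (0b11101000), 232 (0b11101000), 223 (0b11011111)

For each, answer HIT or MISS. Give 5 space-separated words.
vaddr=233: (3,5) not in TLB -> MISS, insert
vaddr=219: (3,3) not in TLB -> MISS, insert
vaddr=232: (3,5) in TLB -> HIT
vaddr=232: (3,5) in TLB -> HIT
vaddr=223: (3,3) in TLB -> HIT

Answer: MISS MISS HIT HIT HIT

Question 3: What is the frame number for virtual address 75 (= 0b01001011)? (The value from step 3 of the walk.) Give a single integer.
vaddr = 75: l1_idx=1, l2_idx=1
L1[1] = 0; L2[0][1] = 90

Answer: 90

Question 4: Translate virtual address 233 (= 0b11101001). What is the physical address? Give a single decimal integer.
vaddr = 233 = 0b11101001
Split: l1_idx=3, l2_idx=5, offset=1
L1[3] = 1
L2[1][5] = 23
paddr = 23 * 8 + 1 = 185

Answer: 185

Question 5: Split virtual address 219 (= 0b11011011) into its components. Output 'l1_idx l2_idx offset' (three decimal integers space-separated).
vaddr = 219 = 0b11011011
  top 2 bits -> l1_idx = 3
  next 3 bits -> l2_idx = 3
  bottom 3 bits -> offset = 3

Answer: 3 3 3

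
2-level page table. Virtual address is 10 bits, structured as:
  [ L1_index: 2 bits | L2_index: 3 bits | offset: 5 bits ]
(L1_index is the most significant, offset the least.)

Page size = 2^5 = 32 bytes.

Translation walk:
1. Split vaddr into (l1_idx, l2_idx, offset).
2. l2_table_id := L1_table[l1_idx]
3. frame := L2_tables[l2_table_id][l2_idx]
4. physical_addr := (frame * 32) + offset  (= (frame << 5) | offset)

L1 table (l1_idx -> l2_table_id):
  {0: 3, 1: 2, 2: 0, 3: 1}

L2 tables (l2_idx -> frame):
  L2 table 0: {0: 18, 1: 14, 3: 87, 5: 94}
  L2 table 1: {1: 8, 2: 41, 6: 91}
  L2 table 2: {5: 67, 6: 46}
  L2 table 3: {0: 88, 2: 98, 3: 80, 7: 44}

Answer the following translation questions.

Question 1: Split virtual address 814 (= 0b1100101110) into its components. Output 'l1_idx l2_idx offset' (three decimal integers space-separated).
Answer: 3 1 14

Derivation:
vaddr = 814 = 0b1100101110
  top 2 bits -> l1_idx = 3
  next 3 bits -> l2_idx = 1
  bottom 5 bits -> offset = 14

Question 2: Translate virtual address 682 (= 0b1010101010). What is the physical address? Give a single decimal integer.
Answer: 3018

Derivation:
vaddr = 682 = 0b1010101010
Split: l1_idx=2, l2_idx=5, offset=10
L1[2] = 0
L2[0][5] = 94
paddr = 94 * 32 + 10 = 3018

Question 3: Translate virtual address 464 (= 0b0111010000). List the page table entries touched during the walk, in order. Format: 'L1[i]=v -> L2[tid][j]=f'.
vaddr = 464 = 0b0111010000
Split: l1_idx=1, l2_idx=6, offset=16

Answer: L1[1]=2 -> L2[2][6]=46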